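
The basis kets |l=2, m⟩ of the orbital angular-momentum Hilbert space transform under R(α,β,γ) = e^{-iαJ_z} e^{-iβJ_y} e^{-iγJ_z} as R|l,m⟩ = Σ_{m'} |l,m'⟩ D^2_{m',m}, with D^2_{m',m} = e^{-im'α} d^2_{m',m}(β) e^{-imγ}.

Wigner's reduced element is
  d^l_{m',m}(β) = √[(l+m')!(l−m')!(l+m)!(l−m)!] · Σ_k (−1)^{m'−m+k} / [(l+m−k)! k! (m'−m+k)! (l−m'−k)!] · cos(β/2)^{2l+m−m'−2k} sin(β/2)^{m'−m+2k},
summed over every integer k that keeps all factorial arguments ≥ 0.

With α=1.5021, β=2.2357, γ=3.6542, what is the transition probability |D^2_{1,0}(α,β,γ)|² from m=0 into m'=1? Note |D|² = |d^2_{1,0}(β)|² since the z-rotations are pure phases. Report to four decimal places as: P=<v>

D^2_{1,0}(1.5021,2.2357,3.6542) = e^{-i·1·1.5021}·d^2_{1,0}(2.2357)·e^{-i·0·3.6542}. Compute d first:
c=cos(2.2357/2)=0.437617, s=sin(2.2357/2)=0.899162; N=√[6·1·2·2]=4.898979
k∈{0,1} keeps every argument non-negative
  k=0: (−1)^1·4.8990/(2)·0.4376^3·0.8992^1 = -0.184584
  k=1: (−1)^2·4.8990/(2)·0.4376^1·0.8992^3 = +0.779261
d^2_{1,0}(2.2357) = -0.184584 +0.779261 = +0.594676
|D^2_{1,0}|² = |d^2_{1,0}(β)|² = (+0.594676)² = 0.353640 (the z-rotation phases have unit modulus)

P=0.3536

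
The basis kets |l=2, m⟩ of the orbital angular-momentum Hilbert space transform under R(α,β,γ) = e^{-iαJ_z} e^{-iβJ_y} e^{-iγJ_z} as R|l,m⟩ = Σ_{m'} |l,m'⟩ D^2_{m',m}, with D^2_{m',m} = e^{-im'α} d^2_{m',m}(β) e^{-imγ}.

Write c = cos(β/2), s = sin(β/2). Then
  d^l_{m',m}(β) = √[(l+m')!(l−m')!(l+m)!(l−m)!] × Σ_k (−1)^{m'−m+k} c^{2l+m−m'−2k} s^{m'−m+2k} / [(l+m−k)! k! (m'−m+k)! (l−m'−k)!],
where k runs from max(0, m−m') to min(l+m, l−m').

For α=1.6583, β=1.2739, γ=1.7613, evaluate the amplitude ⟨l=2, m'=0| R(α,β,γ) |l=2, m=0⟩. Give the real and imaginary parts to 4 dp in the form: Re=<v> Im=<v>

Re=-0.3716 Im=0.0000

Split into d^2_{0,0}(β=1.2739) × two z-phases.
Half-angle: c=0.803913, s=0.594746. N=√(2·2·2·2)=4.000000
k: max(0,(0)−(0))=0 … min(2+(0),2−(0))=2
  k=0: (−1)^0·4.0000/(4)·0.8039^4·0.5947^0 = +0.417674
  k=1: (−1)^1·4.0000/(1)·0.8039^2·0.5947^2 = -0.914412
  k=2: (−1)^2·4.0000/(4)·0.8039^0·0.5947^4 = +0.125120
d^2_{0,0}(1.2739) = +0.417674 -0.914412 +0.125120 = -0.371618
D = (+1.000000+0.000000i)·(-0.371618)·(+1.000000+0.000000i) = -0.371618+0.000000i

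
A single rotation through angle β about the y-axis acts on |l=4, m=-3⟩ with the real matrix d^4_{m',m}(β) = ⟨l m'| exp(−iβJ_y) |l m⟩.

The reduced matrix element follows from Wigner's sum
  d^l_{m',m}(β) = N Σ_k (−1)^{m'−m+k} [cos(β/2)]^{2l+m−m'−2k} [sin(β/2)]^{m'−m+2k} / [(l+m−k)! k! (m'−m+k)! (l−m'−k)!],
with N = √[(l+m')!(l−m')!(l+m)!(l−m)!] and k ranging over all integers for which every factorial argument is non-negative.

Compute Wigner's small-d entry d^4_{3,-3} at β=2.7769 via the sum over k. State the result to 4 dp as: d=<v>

d=-0.6666

d^4_{3,-3}(β=2.7769) via Wigner's sum:
Half-angle: c=0.181337, s=0.983421. N=√(5040·1·1·5040)=5040.000000
k: max(0,(-3)−(3))=0 … min(4+(-3),4−(3))=1
  k=0: (−1)^6·5040.0000/(720)·0.1813^2·0.9834^6 = +0.208214
  k=1: (−1)^7·5040.0000/(5040)·0.1813^0·0.9834^8 = -0.874814
d^4_{3,-3}(2.7769) = +0.208214 -0.874814 = -0.666600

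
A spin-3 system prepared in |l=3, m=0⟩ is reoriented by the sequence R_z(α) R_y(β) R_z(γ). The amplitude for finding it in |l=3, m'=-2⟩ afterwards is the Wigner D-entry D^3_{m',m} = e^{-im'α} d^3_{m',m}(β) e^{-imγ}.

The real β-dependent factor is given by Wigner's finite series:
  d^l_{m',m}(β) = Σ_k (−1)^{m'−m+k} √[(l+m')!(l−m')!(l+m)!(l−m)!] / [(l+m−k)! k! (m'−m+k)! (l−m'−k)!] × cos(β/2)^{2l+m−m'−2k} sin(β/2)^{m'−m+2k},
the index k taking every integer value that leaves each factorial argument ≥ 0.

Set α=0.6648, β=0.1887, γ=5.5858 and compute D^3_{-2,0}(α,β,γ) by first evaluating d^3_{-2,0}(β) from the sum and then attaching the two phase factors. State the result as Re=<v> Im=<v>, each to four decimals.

Split into d^3_{-2,0}(β=0.1887) × two z-phases.
Half-angle: c=0.995552, s=0.094210. N=√(1·120·6·6)=65.726707
k: max(0,(0)−(-2))=2 … min(3+(0),3−(-2))=3
  k=2: (−1)^0·65.7267/(12)·0.9956^4·0.0942^2 = +0.047754
  k=3: (−1)^1·65.7267/(12)·0.9956^2·0.0942^4 = -0.000428
d^3_{-2,0}(0.1887) = +0.047754 -0.000428 = +0.047327
Attach z-rotation phases: D = e^{-i(-2)(0.6648)}·(+0.047327)·e^{-i(0)(5.5858)} = +0.011305+0.045957i

Re=0.0113 Im=0.0460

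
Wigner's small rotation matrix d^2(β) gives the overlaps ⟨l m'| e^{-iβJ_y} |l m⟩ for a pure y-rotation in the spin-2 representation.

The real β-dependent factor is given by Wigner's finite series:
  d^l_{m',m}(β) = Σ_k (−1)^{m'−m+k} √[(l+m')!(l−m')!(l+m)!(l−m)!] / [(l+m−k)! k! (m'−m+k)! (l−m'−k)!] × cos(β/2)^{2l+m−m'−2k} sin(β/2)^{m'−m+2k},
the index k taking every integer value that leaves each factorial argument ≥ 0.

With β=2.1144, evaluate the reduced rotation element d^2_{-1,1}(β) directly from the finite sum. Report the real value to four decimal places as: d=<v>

d^2_{-1,1}(β=2.1144) via Wigner's sum:
With c≡cos(β/2)=0.491313 and s≡sin(β/2)=0.870983, N=[1·6·6·1]^{1/2}=6.000000
k∈{2,3} keeps every argument non-negative
  k=2: (−1)^0·6.0000/(2)·0.4913^2·0.8710^2 = +0.549360
  k=3: (−1)^1·6.0000/(6)·0.4913^0·0.8710^4 = -0.575492
d^2_{-1,1}(2.1144) = +0.549360 -0.575492 = -0.026132

d=-0.0261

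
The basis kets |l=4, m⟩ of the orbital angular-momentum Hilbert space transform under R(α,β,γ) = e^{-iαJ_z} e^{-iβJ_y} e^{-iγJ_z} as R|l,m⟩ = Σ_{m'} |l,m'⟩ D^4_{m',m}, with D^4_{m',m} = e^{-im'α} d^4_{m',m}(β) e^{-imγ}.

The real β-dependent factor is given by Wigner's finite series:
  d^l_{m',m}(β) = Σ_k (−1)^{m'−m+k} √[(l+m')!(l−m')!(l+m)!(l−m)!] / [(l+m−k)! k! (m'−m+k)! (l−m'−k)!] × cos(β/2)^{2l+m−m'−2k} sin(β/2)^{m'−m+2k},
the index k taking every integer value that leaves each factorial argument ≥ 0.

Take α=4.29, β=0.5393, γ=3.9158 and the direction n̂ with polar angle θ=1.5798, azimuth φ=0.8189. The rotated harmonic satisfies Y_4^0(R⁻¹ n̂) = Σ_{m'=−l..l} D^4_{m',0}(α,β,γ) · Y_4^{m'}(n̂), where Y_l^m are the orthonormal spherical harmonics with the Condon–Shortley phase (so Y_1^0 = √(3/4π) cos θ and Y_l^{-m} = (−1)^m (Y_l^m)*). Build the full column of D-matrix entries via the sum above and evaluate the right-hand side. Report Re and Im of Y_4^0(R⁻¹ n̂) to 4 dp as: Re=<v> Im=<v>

Re=-0.2361 Im=0.0000

Need the full column D^4_{m',0} for m'=−4..4 at α=4.29, β=0.5393, γ=3.9158.
cos(β/2)=0.963864, sin(β/2)=0.266394
d^4_{-4,0}: single k=4 term ⇒ +0.036367;  D = -0.004309-0.036111i
d^4_{-3,0}: k∈[3..4] ⇒ +0.186087 -0.014215 = +0.171873;  D = +0.164011+0.051387i
d^4_{-2,0}: k∈[2..4] ⇒ +0.539841 -0.109964 +0.003150 = +0.433026;  D = -0.287485+0.323827i
d^4_{-1,0}: k∈[1..4] ⇒ +0.920769 -0.422007 +0.032236 -0.000410 = +0.530587;  D = -0.217509-0.483955i
d^4_{0,0}: k∈[0..4] ⇒ +0.744949 -0.910467 +0.156482 -0.005313 +0.000025 = -0.014323;  D = -0.014323+0.000000i
d^4_{1,0}: k∈[0..3] ⇒ -0.920769 +0.422007 -0.032236 +0.000410 = -0.530587;  D = +0.217509-0.483955i
d^4_{2,0}: k∈[0..2] ⇒ +0.539841 -0.109964 +0.003150 = +0.433026;  D = -0.287485-0.323827i
d^4_{3,0}: k∈[0..1] ⇒ -0.186087 +0.014215 = -0.171873;  D = -0.164011+0.051387i
d^4_{4,0}: single k=0 term ⇒ +0.036367;  D = -0.004309+0.036111i
Y_4^{m'}(θ=1.5798,φ=0.8189) and Σ D·Y over m':
  (-0.0043-0.0361i)·(-0.4385+0.0591i)  (+0.1640+0.0514i)·(+0.0087+0.0071i)  (-0.2875+0.3238i)·(+0.0224+0.3336i)  (-0.2175-0.4840i)·(+0.0087-0.0093i)  (-0.0143+0.0000i)·(+0.3171+0.0000i)  (+0.2175-0.4840i)·(-0.0087-0.0093i)  (-0.2875-0.3238i)·(+0.0224-0.3336i)  (-0.1640+0.0514i)·(-0.0087+0.0071i)  (-0.0043+0.0361i)·(-0.4385-0.0591i)
Y_4^0(R⁻¹ n̂) = -0.236090-0.000000i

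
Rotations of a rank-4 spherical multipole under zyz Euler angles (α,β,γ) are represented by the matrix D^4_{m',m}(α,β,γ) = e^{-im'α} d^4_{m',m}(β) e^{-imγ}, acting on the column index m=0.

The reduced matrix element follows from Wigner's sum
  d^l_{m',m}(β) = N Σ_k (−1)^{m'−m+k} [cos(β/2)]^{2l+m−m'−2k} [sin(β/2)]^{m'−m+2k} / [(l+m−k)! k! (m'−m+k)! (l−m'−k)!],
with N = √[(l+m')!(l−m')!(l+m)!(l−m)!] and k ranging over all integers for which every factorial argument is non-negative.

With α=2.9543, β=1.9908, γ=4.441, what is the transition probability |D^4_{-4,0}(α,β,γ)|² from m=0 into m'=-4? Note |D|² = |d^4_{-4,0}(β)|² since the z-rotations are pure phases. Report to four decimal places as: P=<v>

Split into d^4_{-4,0}(β=1.9908) × two z-phases.
c=cos(1.9908/2)=0.544167, s=sin(1.9908/2)=0.838977; N=√[1·40320·24·24]=4819.161753
Admissible k: 4..4 (factorial args all ≥0)
  k=4: (−1)^0·4819.1618/(576)·0.5442^4·0.8390^4 = +0.363478
d^4_{-4,0}(1.9908) = +0.363478
|D^4_{-4,0}|² = |d^4_{-4,0}(β)|² = (+0.363478)² = 0.132116 (the z-rotation phases have unit modulus)

P=0.1321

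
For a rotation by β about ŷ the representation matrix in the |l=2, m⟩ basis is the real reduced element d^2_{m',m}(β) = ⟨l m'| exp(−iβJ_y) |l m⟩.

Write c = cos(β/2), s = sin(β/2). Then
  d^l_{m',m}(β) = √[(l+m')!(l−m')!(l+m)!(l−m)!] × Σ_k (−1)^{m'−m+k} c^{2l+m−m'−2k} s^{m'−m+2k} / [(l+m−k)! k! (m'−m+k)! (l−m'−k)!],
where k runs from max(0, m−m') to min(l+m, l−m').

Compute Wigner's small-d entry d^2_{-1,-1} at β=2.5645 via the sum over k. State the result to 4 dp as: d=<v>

d^2_{-1,-1}(β=2.5645) via Wigner's sum:
With c≡cos(β/2)=0.284559 and s≡sin(β/2)=0.958659, N=[1·6·1·6]^{1/2}=6.000000
Admissible k: 0..1 (factorial args all ≥0)
  k=0: (−1)^0·6.0000/(6)·0.2846^4·0.9587^0 = +0.006557
  k=1: (−1)^1·6.0000/(2)·0.2846^2·0.9587^2 = -0.223251
d^2_{-1,-1}(2.5645) = +0.006557 -0.223251 = -0.216694

d=-0.2167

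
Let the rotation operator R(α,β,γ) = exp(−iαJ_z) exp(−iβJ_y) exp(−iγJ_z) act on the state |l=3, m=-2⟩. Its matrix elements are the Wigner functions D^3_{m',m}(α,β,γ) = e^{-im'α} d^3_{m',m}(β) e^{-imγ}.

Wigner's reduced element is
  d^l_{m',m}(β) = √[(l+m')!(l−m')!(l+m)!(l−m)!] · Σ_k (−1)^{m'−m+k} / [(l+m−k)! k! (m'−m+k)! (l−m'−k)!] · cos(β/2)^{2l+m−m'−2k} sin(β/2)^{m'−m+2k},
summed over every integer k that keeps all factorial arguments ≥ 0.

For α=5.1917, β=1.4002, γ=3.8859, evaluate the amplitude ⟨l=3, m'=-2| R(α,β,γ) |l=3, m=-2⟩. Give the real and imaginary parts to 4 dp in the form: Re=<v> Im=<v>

Re=-0.3919 Im=0.3263

D^3_{-2,-2}(5.1917,1.4002,3.8859) = e^{-i·-2·5.1917}·d^3_{-2,-2}(1.4002)·e^{-i·-2·3.8859}. Compute d first:
With c≡cos(β/2)=0.764778 and s≡sin(β/2)=0.644294, N=[1·120·1·120]^{1/2}=120.000000
Admissible k: 0..1 (factorial args all ≥0)
  k=0: (−1)^0·120.0000/(120)·0.7648^6·0.6443^0 = +0.200084
  k=1: (−1)^1·120.0000/(24)·0.7648^4·0.6443^2 = -0.710034
d^3_{-2,-2}(1.4002) = +0.200084 -0.710034 = -0.509951
Attach z-rotation phases: D = e^{-i(-2)(5.1917)}·(-0.509951)·e^{-i(-2)(3.8859)} = -0.391880+0.326313i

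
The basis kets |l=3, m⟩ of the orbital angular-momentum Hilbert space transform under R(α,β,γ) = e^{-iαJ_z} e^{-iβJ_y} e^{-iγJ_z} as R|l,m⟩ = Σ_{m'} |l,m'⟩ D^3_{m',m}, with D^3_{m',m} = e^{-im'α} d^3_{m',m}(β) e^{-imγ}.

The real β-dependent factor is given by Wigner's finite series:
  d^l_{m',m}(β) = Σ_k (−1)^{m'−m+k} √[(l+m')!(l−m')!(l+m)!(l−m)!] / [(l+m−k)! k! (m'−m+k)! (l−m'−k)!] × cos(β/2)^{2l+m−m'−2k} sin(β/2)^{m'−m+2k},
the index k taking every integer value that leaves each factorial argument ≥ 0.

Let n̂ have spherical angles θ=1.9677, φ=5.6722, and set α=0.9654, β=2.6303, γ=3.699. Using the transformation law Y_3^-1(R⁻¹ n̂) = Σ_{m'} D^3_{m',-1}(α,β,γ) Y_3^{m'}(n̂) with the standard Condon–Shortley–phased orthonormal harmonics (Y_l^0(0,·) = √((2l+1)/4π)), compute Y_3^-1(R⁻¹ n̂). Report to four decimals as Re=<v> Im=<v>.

Re=-0.0460 Im=0.1259

Need the full column D^3_{m',-1} for m'=−3..3 at α=0.9654, β=2.6303, γ=3.699.
cos(β/2)=0.252871, sin(β/2)=0.967500
d^3_{-3,-1}: single k=2 term ⇒ +0.014823;  D = +0.014108+0.004550i
d^3_{-2,-1}: k∈[1..2] ⇒ +0.003163 -0.092614 = -0.089451;  D = -0.071027+0.054375i
d^3_{-1,-1}: k∈[0..2] ⇒ +0.000261 -0.030619 +0.336165 = +0.305808;  D = -0.014670-0.305456i
d^3_{0,-1}: k∈[0..2] ⇒ -0.003465 +0.152181 -0.742582 = -0.593866;  D = +0.503972+0.314148i
d^3_{1,-1}: k∈[0..2] ⇒ +0.022964 -0.448220 +0.820174 = +0.394918;  D = -0.362503+0.156691i
d^3_{2,-1}: k∈[0..1] ⇒ -0.092614 +0.677881 = +0.585267;  D = -0.114785+0.573900i
d^3_{3,-1}: single k=0 term ⇒ +0.216994;  D = +0.150744+0.156084i
Y_3^{m'}(θ=1.9677,φ=5.6722) and Σ D·Y over m':
  (+0.0141+0.0046i)·(-0.0848+0.3161i)  (-0.0710+0.0544i)·(-0.1149-0.3158i)  (-0.0147-0.3055i)·(-0.0617-0.0432i)  (+0.5040+0.3141i)·(+0.3250+0.0000i)  (-0.3625+0.1567i)·(+0.0617-0.0432i)  (-0.1148+0.5739i)·(-0.1149+0.3158i)  (+0.1507+0.1561i)·(+0.0848+0.3161i)
Y_3^-1(R⁻¹ n̂) = -0.046026+0.125914i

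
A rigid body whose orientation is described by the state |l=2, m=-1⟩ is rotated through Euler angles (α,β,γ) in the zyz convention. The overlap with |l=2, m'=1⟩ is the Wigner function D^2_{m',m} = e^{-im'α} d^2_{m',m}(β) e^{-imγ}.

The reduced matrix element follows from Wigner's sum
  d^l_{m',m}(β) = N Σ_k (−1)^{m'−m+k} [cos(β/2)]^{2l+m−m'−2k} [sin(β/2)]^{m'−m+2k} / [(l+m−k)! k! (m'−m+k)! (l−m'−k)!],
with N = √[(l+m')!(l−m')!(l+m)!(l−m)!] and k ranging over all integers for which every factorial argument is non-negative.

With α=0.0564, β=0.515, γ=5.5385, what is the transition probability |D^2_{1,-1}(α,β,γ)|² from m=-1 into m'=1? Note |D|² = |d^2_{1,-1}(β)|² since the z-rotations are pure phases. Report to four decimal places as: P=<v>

P=0.0316

D^2_{1,-1}(0.0564,0.515,5.5385) = e^{-i·1·0.0564}·d^2_{1,-1}(0.515)·e^{-i·-1·5.5385}. Compute d first:
With c≡cos(β/2)=0.967030 and s≡sin(β/2)=0.254664, N=[6·1·1·6]^{1/2}=6.000000
The bounds max(0,m−m')=0 and min(l+m,l−m')=1 give 2 terms
  k=0: (−1)^2·6.0000/(2)·0.9670^2·0.2547^2 = +0.181943
  k=1: (−1)^3·6.0000/(6)·0.9670^0·0.2547^4 = -0.004206
d^2_{1,-1}(0.515) = +0.181943 -0.004206 = +0.177737
|D^2_{1,-1}|² = |d^2_{1,-1}(β)|² = (+0.177737)² = 0.031590 (the z-rotation phases have unit modulus)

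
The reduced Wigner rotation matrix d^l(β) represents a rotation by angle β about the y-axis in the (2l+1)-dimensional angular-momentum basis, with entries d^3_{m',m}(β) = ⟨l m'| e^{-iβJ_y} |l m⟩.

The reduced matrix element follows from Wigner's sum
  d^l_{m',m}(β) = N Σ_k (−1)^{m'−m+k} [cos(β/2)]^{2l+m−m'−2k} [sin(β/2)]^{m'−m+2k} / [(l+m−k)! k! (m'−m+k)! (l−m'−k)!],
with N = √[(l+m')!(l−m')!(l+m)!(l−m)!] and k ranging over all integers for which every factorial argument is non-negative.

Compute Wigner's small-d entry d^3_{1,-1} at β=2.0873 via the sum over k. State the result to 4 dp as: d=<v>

d=-0.4258

d^3_{1,-1}(β=2.0873) via Wigner's sum:
c=cos(2.0873/2)=0.503069, s=sin(2.0873/2)=0.864246; N=√[24·2·2·24]=48.000000
k∈{0,1,2} keeps every argument non-negative
  k=0: (−1)^2·48.0000/(8)·0.5031^4·0.8642^2 = +0.287036
  k=1: (−1)^3·48.0000/(6)·0.5031^2·0.8642^4 = -1.129523
  k=2: (−1)^4·48.0000/(48)·0.5031^0·0.8642^6 = +0.416701
d^3_{1,-1}(2.0873) = +0.287036 -1.129523 +0.416701 = -0.425786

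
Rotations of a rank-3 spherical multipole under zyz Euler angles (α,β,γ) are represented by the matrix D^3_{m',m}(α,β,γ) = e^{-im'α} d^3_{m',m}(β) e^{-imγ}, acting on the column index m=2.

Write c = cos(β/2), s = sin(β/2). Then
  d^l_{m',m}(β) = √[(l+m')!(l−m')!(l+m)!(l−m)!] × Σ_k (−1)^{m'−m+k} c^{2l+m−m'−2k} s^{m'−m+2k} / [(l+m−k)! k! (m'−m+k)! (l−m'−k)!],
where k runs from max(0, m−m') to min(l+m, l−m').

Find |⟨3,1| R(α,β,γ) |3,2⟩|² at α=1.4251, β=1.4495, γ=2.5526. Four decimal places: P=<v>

D^3_{1,2}(1.4251,1.4495,2.5526) = e^{-i·1·1.4251}·d^3_{1,2}(1.4495)·e^{-i·2·2.5526}. Compute d first:
With c≡cos(β/2)=0.748665 and s≡sin(β/2)=0.662948, N=[24·2·120·1]^{1/2}=75.894664
Admissible k: 1..2 (factorial args all ≥0)
  k=1: (−1)^0·75.8947/(24)·0.7487^5·0.6629^1 = +0.493081
  k=2: (−1)^1·75.8947/(12)·0.7487^3·0.6629^3 = -0.773271
d^3_{1,2}(1.4495) = +0.493081 -0.773271 = -0.280191
|D^3_{1,2}|² = |d^3_{1,2}(β)|² = (-0.280191)² = 0.078507 (the z-rotation phases have unit modulus)

P=0.0785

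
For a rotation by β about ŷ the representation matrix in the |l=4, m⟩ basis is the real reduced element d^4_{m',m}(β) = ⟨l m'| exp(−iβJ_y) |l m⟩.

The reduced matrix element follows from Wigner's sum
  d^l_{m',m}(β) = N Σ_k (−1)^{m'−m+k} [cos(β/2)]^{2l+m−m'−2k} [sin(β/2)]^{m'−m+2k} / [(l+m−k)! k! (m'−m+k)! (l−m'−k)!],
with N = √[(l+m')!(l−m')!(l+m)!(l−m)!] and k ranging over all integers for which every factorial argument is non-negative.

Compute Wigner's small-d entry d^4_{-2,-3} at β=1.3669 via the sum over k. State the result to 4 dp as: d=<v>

d=0.3941

d^4_{-2,-3}(β=1.3669) via Wigner's sum:
c=cos(1.3669/2)=0.775399, s=sin(1.3669/2)=0.631472; N=√[2·720·1·5040]=2693.993318
k: max(0,(-3)−(-2))=0 … min(4+(-3),4−(-2))=1
  k=0: (−1)^1·2693.9933/(720)·0.7754^7·0.6315^1 = -0.398193
  k=1: (−1)^2·2693.9933/(240)·0.7754^5·0.6315^3 = +0.792269
d^4_{-2,-3}(1.3669) = -0.398193 +0.792269 = +0.394076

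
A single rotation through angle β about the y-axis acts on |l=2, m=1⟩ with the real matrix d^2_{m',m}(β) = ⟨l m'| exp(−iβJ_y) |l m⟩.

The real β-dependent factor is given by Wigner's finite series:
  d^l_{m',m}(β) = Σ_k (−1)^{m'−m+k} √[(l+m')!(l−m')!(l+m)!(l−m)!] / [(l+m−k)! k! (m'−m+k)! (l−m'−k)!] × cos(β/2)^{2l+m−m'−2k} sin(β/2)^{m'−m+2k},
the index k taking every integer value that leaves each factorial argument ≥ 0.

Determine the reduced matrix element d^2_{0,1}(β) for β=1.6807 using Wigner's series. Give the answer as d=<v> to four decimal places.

d^2_{0,1}(β=1.6807) via Wigner's sum:
With c≡cos(β/2)=0.667202 and s≡sin(β/2)=0.744877, N=[2·2·6·1]^{1/2}=4.898979
The bounds max(0,m−m')=1 and min(l+m,l−m')=2 give 2 terms
  k=1: (−1)^0·4.8990/(2)·0.6672^3·0.7449^1 = +0.541916
  k=2: (−1)^1·4.8990/(2)·0.6672^1·0.7449^3 = -0.675439
d^2_{0,1}(1.6807) = +0.541916 -0.675439 = -0.133523

d=-0.1335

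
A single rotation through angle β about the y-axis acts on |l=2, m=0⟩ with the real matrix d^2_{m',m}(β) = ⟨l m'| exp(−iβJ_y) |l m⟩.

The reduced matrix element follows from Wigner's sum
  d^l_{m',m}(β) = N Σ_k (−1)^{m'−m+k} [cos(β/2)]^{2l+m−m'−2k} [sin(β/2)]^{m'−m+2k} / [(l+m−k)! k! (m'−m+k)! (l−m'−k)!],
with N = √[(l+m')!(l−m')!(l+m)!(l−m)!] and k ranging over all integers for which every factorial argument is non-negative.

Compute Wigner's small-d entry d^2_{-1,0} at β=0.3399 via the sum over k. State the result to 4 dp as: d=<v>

d^2_{-1,0}(β=0.3399) via Wigner's sum:
Half-angle: c=0.985593, s=0.169133. N=√(1·6·2·2)=4.898979
k∈{1,2} keeps every argument non-negative
  k=1: (−1)^0·4.8990/(2)·0.9856^3·0.1691^1 = +0.396641
  k=2: (−1)^1·4.8990/(2)·0.9856^1·0.1691^3 = -0.011680
d^2_{-1,0}(0.3399) = +0.396641 -0.011680 = +0.384960

d=0.3850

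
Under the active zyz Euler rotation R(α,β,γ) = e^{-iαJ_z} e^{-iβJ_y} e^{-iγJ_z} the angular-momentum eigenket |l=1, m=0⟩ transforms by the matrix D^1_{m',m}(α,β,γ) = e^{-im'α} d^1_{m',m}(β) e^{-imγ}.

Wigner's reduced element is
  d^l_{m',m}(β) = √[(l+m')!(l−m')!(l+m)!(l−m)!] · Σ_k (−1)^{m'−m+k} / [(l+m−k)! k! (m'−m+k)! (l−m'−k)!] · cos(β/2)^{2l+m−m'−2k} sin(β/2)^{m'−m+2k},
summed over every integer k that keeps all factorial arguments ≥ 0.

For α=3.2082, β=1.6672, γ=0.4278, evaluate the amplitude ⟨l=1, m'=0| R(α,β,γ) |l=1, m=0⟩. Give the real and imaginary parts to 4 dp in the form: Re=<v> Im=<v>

Re=-0.0963 Im=0.0000

D^1_{0,0}(3.2082,1.6672,0.4278) = e^{-i·0·3.2082}·d^1_{0,0}(1.6672)·e^{-i·0·0.4278}. Compute d first:
Half-angle: c=0.672215, s=0.740356. N=√(1·1·1·1)=1.000000
Admissible k: 0..1 (factorial args all ≥0)
  k=0: (−1)^0·1.0000/(1)·0.6722^2·0.7404^0 = +0.451873
  k=1: (−1)^1·1.0000/(1)·0.6722^0·0.7404^2 = -0.548127
d^1_{0,0}(1.6672) = +0.451873 -0.548127 = -0.096254
Attach z-rotation phases: D = e^{-i(0)(3.2082)}·(-0.096254)·e^{-i(0)(0.4278)} = -0.096254+0.000000i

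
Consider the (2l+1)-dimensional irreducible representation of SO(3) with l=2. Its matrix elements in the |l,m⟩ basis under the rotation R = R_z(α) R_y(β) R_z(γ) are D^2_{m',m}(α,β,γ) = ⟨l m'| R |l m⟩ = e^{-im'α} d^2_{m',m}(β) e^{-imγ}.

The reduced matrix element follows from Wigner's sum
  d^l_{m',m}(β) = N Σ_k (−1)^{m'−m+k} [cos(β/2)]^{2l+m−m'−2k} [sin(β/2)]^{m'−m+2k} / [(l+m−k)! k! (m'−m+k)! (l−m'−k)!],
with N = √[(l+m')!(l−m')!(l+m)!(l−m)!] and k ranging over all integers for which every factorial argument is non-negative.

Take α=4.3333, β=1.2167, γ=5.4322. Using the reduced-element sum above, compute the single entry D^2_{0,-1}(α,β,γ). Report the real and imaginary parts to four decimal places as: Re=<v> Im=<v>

Re=-0.2626 Im=0.2995

First d^2_{0,-1}(β=1.2167), then the phase factors e^{-i(0)α} and e^{-i(-1)γ}:
c=cos(1.2167/2)=0.820592, s=sin(1.2167/2)=0.571514; N=√[2·2·1·6]=4.898979
k: max(0,(-1)−(0))=0 … min(2+(-1),2−(0))=1
  k=0: (−1)^1·4.8990/(2)·0.8206^3·0.5715^1 = -0.773544
  k=1: (−1)^2·4.8990/(2)·0.8206^1·0.5715^3 = +0.375218
d^2_{0,-1}(1.2167) = -0.773544 +0.375218 = -0.398325
D = (+1.000000+0.000000i)·(-0.398325)·(+0.659243-0.751930i) = -0.262593+0.299513i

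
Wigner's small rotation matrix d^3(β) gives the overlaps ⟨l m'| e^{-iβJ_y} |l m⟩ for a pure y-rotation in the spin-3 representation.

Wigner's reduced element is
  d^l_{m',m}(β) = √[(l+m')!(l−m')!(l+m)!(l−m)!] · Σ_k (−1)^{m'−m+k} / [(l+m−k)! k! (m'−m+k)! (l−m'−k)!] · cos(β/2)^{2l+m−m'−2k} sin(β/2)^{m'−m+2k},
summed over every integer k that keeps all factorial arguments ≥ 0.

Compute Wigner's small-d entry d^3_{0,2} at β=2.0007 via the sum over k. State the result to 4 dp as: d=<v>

d^3_{0,2}(β=2.0007) via Wigner's sum:
Half-angle: c=0.540008, s=0.841660. N=√(6·6·120·1)=65.726707
k∈{2,3} keeps every argument non-negative
  k=2: (−1)^0·65.7267/(12)·0.5400^4·0.8417^2 = +0.329939
  k=3: (−1)^1·65.7267/(12)·0.5400^2·0.8417^4 = -0.801507
d^3_{0,2}(2.0007) = +0.329939 -0.801507 = -0.471568

d=-0.4716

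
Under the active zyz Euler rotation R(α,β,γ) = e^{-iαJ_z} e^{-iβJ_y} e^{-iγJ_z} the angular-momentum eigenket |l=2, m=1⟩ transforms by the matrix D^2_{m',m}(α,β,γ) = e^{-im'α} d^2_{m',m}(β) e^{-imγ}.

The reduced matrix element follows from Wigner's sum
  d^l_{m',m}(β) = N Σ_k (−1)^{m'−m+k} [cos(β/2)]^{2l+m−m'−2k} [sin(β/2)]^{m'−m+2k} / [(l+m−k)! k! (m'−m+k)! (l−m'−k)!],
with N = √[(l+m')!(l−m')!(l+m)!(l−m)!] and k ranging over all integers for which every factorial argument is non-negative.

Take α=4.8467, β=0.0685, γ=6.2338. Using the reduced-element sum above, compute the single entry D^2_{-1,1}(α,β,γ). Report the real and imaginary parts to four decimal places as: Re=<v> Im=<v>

D^2_{-1,1}(4.8467,0.0685,6.2338) = e^{-i·-1·4.8467}·d^2_{-1,1}(0.0685)·e^{-i·1·6.2338}. Compute d first:
With c≡cos(β/2)=0.999414 and s≡sin(β/2)=0.034243, N=[1·6·6·1]^{1/2}=6.000000
The bounds max(0,m−m')=2 and min(l+m,l−m')=3 give 2 terms
  k=2: (−1)^0·6.0000/(2)·0.9994^2·0.0342^2 = +0.003514
  k=3: (−1)^1·6.0000/(6)·0.9994^0·0.0342^4 = -0.000001
d^2_{-1,1}(0.0685) = +0.003514 -0.000001 = +0.003512
D = (+0.133908-0.990994i)·(+0.003512)·(+0.998781+0.049365i) = +0.000642-0.003453i

Re=0.0006 Im=-0.0035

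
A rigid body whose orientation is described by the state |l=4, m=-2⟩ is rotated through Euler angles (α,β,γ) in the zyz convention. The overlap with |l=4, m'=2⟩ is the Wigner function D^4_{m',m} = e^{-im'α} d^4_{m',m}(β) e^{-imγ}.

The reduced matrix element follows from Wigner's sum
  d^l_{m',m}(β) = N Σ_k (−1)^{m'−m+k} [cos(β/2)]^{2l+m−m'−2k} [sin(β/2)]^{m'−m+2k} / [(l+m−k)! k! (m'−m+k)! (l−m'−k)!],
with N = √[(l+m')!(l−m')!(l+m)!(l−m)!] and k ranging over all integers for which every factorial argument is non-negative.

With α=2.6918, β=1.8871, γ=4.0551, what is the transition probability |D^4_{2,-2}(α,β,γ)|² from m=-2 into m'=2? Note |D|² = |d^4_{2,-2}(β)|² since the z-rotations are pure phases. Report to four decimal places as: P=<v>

P=0.0462

Split into d^4_{2,-2}(β=1.8871) × two z-phases.
With c≡cos(β/2)=0.586917 and s≡sin(β/2)=0.809647, N=[720·2·2·720]^{1/2}=1440.000000
Admissible k: 0..2 (factorial args all ≥0)
  k=0: (−1)^4·1440.0000/(96)·0.5869^4·0.8096^4 = +0.764860
  k=1: (−1)^5·1440.0000/(120)·0.5869^2·0.8096^6 = -1.164418
  k=2: (−1)^6·1440.0000/(1440)·0.5869^0·0.8096^8 = +0.184657
d^4_{2,-2}(1.8871) = +0.764860 -1.164418 +0.184657 = -0.214902
|D^4_{2,-2}|² = |d^4_{2,-2}(β)|² = (-0.214902)² = 0.046183 (the z-rotation phases have unit modulus)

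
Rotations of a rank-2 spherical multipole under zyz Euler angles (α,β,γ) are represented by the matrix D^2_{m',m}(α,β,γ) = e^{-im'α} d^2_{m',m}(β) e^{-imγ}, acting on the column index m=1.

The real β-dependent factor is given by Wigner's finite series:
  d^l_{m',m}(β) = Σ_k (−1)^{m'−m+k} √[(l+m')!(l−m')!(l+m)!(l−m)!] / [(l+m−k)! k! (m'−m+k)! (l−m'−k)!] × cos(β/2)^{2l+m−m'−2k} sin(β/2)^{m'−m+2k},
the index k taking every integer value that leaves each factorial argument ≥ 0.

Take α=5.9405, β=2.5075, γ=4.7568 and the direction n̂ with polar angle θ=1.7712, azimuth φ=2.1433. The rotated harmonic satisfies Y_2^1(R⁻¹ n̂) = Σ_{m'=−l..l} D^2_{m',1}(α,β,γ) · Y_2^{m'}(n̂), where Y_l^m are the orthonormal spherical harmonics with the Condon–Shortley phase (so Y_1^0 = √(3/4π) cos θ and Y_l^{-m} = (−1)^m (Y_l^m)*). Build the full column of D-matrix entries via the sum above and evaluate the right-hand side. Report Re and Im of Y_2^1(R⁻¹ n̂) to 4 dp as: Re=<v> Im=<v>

Re=-0.1306 Im=0.1783

Need the full column D^2_{m',1} for m'=−2..2 at α=5.9405, β=2.5075, γ=4.7568.
cos(β/2)=0.311761, sin(β/2)=0.950160
d^2_{-2,1}: single k=3 term ⇒ +0.534864;  D = +0.356597+0.398645i
d^2_{-1,1}: k∈[2..3] ⇒ +0.263245 -0.815056 = -0.551812;  D = -0.208310-0.510983i
d^2_{0,1}: k∈[1..2] ⇒ +0.070524 -0.655072 = -0.584547;  D = -0.025952-0.583971i
d^2_{1,1}: k∈[0..1] ⇒ +0.009447 -0.263245 = -0.253798;  D = +0.074584-0.242592i
d^2_{2,1}: single k=0 term ⇒ -0.057583;  D = +0.034433-0.046154i
Y_2^{m'}(θ=1.7712,φ=2.1433) and Σ D·Y over m':
  (+0.3566+0.3986i)·(-0.1532+0.3378i)  (-0.2083-0.5110i)·(+0.0816+0.1267i)  (-0.0260-0.5840i)·(-0.2779+0.0000i)  (+0.0746-0.2426i)·(-0.0816+0.1267i)  (+0.0344-0.0462i)·(-0.1532-0.3378i)
Y_2^1(R⁻¹ n̂) = -0.130612+0.178263i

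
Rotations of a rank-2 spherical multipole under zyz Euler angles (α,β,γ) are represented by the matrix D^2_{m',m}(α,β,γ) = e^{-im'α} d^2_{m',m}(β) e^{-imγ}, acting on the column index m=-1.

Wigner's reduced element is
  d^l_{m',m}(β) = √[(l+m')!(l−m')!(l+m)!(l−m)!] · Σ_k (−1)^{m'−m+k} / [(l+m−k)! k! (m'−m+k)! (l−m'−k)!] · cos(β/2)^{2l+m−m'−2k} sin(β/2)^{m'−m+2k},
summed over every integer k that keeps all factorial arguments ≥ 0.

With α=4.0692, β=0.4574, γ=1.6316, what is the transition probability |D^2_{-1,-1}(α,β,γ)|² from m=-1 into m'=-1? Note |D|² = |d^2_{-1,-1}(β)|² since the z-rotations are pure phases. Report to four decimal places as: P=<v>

P=0.5679

Split into d^2_{-1,-1}(β=0.4574) × two z-phases.
Half-angle: c=0.973962, s=0.226712. N=√(1·6·1·6)=6.000000
k∈{0,1} keeps every argument non-negative
  k=0: (−1)^0·6.0000/(6)·0.9740^4·0.2267^0 = +0.899846
  k=1: (−1)^1·6.0000/(2)·0.9740^2·0.2267^2 = -0.146269
d^2_{-1,-1}(0.4574) = +0.899846 -0.146269 = +0.753576
|D^2_{-1,-1}|² = |d^2_{-1,-1}(β)|² = (+0.753576)² = 0.567877 (the z-rotation phases have unit modulus)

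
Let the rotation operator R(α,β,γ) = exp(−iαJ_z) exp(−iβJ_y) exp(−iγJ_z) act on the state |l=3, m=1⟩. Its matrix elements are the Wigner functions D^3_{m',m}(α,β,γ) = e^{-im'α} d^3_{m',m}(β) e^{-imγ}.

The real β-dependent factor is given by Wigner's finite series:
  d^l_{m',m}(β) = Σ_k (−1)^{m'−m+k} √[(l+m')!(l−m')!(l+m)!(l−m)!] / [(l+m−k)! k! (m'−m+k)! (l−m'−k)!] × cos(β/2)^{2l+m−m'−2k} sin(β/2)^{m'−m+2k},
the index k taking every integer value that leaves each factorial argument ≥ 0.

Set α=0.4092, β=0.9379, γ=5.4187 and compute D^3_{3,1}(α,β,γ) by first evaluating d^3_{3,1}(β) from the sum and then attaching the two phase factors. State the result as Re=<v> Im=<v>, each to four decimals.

Re=0.4683 Im=-0.1779

First d^3_{3,1}(β=0.9379), then the phase factors e^{-i(3)α} and e^{-i(1)γ}:
c=cos(0.9379/2)=0.892043, s=sin(0.9379/2)=0.451950; N=√[720·1·24·2]=185.903201
k: max(0,(1)−(3))=0 … min(3+(1),3−(3))=0
  k=0: (−1)^2·185.9032/(48)·0.8920^4·0.4519^2 = +0.500922
d^3_{3,1}(0.9379) = +0.500922
Attach z-rotation phases: D = e^{-i(3)(0.4092)}·(+0.500922)·e^{-i(1)(5.4187)} = +0.468259-0.177921i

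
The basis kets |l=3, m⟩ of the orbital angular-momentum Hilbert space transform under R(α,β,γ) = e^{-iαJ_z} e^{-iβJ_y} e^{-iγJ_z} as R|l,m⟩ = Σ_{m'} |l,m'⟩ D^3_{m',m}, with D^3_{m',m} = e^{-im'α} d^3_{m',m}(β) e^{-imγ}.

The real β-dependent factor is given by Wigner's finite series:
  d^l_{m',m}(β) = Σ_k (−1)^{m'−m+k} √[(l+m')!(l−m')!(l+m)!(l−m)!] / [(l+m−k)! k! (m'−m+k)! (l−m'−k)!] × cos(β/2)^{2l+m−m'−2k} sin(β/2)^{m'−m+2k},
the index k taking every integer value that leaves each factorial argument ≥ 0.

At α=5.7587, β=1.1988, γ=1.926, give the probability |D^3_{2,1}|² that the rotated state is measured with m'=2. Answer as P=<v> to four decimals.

P=0.0021

First d^3_{2,1}(β=1.1988), then the phase factors e^{-i(2)α} and e^{-i(1)γ}:
Half-angle: c=0.825674, s=0.564147. N=√(120·1·24·2)=75.894664
k∈{0,1} keeps every argument non-negative
  k=0: (−1)^1·75.8947/(24)·0.8257^5·0.5641^1 = -0.684599
  k=1: (−1)^2·75.8947/(12)·0.8257^3·0.5641^3 = +0.639195
d^3_{2,1}(1.1988) = -0.684599 +0.639195 = -0.045404
|D^3_{2,1}|² = |d^3_{2,1}(β)|² = (-0.045404)² = 0.002061 (the z-rotation phases have unit modulus)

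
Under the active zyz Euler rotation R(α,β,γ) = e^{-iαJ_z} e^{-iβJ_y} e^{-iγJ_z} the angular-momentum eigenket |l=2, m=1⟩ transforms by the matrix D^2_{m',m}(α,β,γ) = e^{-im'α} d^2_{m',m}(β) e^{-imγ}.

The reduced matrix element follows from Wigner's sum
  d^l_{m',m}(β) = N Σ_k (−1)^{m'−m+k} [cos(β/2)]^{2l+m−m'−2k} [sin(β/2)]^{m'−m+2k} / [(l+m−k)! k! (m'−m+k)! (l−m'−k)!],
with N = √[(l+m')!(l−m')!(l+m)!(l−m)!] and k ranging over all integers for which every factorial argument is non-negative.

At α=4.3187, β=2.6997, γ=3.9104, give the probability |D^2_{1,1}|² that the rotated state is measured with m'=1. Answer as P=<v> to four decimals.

Split into d^2_{1,1}(β=2.6997) × two z-phases.
c=cos(2.6997/2)=0.219153, s=sin(2.6997/2)=0.975690; N=√[6·1·6·1]=6.000000
Admissible k: 0..1 (factorial args all ≥0)
  k=0: (−1)^0·6.0000/(6)·0.2192^4·0.9757^0 = +0.002307
  k=1: (−1)^1·6.0000/(2)·0.2192^2·0.9757^2 = -0.137164
d^2_{1,1}(2.6997) = +0.002307 -0.137164 = -0.134857
|D^2_{1,1}|² = |d^2_{1,1}(β)|² = (-0.134857)² = 0.018187 (the z-rotation phases have unit modulus)

P=0.0182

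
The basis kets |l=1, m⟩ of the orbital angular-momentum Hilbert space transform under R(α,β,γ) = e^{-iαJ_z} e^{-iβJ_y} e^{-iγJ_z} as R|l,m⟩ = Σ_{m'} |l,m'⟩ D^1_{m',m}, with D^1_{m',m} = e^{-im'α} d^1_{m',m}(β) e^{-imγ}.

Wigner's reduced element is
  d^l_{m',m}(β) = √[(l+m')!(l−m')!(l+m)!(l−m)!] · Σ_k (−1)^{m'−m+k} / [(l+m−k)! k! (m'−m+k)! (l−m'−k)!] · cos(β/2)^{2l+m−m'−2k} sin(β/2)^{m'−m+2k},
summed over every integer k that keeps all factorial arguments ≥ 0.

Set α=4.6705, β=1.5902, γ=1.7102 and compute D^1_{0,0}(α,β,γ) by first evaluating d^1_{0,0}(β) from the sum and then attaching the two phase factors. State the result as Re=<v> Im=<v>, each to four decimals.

D^1_{0,0}(4.6705,1.5902,1.7102) = e^{-i·0·4.6705}·d^1_{0,0}(1.5902)·e^{-i·0·1.7102}. Compute d first:
With c≡cos(β/2)=0.700213 and s≡sin(β/2)=0.713934, N=[1·1·1·1]^{1/2}=1.000000
Admissible k: 0..1 (factorial args all ≥0)
  k=0: (−1)^0·1.0000/(1)·0.7002^2·0.7139^0 = +0.490299
  k=1: (−1)^1·1.0000/(1)·0.7002^0·0.7139^2 = -0.509701
d^1_{0,0}(1.5902) = +0.490299 -0.509701 = -0.019402
D = (+1.000000+0.000000i)·(-0.019402)·(+1.000000+0.000000i) = -0.019402+0.000000i

Re=-0.0194 Im=0.0000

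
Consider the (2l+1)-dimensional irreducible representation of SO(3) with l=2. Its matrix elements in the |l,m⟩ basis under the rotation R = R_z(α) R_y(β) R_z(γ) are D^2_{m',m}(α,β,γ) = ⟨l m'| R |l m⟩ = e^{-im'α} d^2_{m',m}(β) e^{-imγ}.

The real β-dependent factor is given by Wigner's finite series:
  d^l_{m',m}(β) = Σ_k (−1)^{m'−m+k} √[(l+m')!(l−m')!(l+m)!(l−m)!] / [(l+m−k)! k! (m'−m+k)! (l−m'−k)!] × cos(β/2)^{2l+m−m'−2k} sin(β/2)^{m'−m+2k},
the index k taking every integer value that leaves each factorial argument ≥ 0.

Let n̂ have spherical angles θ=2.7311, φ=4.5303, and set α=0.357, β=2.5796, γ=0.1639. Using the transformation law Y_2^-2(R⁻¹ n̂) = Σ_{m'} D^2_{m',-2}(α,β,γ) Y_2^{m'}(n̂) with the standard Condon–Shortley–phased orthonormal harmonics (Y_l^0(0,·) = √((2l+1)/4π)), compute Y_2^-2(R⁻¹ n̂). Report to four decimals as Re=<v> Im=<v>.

Re=0.0610 Im=0.2057

Need the full column D^2_{m',-2} for m'=−2..2 at α=0.357, β=2.5796, γ=0.1639.
cos(β/2)=0.277313, sin(β/2)=0.960780
d^2_{-2,-2}: single k=0 term ⇒ +0.005914;  D = +0.002985+0.005106i
d^2_{-1,-2}: single k=0 term ⇒ -0.040979;  D = -0.031740-0.025920i
d^2_{0,-2}: single k=0 term ⇒ +0.173886;  D = +0.164627+0.055984i
d^2_{1,-2}: single k=0 term ⇒ -0.491894;  D = -0.491684+0.014361i
d^2_{2,-2}: single k=0 term ⇒ +0.852109;  D = +0.789349-0.320965i
Y_2^{m'}(θ=2.7311,φ=4.5303) and Σ D·Y over m':
  (+0.0030+0.0051i)·(-0.0575-0.0219i)  (-0.0317-0.0259i)·(+0.0512-0.2780i)  (+0.1646+0.0560i)·(+0.4801+0.0000i)  (-0.4917+0.0144i)·(-0.0512-0.2780i)  (+0.7893-0.3210i)·(-0.0575+0.0219i)
Y_2^-2(R⁻¹ n̂) = +0.060970+0.205718i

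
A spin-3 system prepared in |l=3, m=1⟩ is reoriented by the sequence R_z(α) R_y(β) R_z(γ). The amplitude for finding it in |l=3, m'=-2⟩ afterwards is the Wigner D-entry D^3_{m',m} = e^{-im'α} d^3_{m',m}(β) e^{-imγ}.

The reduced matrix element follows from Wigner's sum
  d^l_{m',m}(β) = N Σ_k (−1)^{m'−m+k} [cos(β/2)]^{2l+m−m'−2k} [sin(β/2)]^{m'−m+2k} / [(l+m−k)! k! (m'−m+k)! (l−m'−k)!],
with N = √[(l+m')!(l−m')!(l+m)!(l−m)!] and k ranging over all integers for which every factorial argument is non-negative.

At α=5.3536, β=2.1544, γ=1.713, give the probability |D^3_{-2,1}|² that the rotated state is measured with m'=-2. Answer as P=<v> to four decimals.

P=0.1117

D^3_{-2,1}(5.3536,2.1544,1.713) = e^{-i·-2·5.3536}·d^3_{-2,1}(2.1544)·e^{-i·1·1.713}. Compute d first:
c=cos(2.1544/2)=0.473796, s=sin(2.1544/2)=0.880635; N=√[1·120·24·2]=75.894664
Admissible k: 3..4 (factorial args all ≥0)
  k=3: (−1)^0·75.8947/(12)·0.4738^3·0.8806^3 = +0.459400
  k=4: (−1)^1·75.8947/(24)·0.4738^1·0.8806^5 = -0.793542
d^3_{-2,1}(2.1544) = +0.459400 -0.793542 = -0.334142
|D^3_{-2,1}|² = |d^3_{-2,1}(β)|² = (-0.334142)² = 0.111651 (the z-rotation phases have unit modulus)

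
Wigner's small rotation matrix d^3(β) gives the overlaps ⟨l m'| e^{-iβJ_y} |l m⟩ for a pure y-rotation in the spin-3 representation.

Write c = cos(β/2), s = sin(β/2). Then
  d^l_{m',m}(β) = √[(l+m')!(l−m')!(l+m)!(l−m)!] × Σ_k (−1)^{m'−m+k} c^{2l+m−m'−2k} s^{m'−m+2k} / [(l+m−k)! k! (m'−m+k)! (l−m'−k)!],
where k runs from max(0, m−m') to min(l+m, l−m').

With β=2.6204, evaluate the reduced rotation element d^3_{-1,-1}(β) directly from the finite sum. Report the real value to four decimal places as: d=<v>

d=0.3146

d^3_{-1,-1}(β=2.6204) via Wigner's sum:
Half-angle: c=0.257657, s=0.966237. N=√(2·24·2·24)=48.000000
Admissible k: 0..2 (factorial args all ≥0)
  k=0: (−1)^0·48.0000/(48)·0.2577^6·0.9662^0 = +0.000293
  k=1: (−1)^1·48.0000/(6)·0.2577^4·0.9662^2 = -0.032917
  k=2: (−1)^2·48.0000/(8)·0.2577^2·0.9662^4 = +0.347191
d^3_{-1,-1}(2.6204) = +0.000293 -0.032917 +0.347191 = +0.314566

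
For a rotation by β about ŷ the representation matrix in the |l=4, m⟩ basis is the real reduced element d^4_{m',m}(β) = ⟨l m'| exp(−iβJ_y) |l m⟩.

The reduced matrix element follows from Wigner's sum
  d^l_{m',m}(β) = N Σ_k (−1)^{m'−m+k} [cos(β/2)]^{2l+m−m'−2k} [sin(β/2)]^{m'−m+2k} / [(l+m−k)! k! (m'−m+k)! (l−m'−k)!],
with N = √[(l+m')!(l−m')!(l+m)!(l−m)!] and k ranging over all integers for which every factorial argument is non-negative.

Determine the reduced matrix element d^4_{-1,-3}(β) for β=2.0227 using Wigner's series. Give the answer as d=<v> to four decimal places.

d^4_{-1,-3}(β=2.0227) via Wigner's sum:
With c≡cos(β/2)=0.530717 and s≡sin(β/2)=0.847549, N=[6·120·1·5040]^{1/2}=1904.940944
k∈{0,1} keeps every argument non-negative
  k=0: (−1)^2·1904.9409/(240)·0.5307^6·0.8475^2 = +0.127403
  k=1: (−1)^3·1904.9409/(144)·0.5307^4·0.8475^4 = -0.541540
d^4_{-1,-3}(2.0227) = +0.127403 -0.541540 = -0.414137

d=-0.4141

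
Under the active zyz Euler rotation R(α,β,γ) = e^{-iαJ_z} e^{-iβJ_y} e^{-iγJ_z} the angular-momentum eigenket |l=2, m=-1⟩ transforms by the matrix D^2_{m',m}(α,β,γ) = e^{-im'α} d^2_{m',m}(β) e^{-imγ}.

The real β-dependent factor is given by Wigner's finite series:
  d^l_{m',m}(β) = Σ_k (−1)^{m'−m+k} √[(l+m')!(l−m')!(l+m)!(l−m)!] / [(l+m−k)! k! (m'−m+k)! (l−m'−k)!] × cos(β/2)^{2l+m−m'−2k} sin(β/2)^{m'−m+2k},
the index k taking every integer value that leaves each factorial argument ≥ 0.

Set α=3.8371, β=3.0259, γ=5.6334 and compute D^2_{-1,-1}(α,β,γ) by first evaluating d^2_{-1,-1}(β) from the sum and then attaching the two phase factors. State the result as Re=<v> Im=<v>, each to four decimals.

Re=0.0100 Im=0.0005

First d^2_{-1,-1}(β=3.0259), then the phase factors e^{-i(-1)α} and e^{-i(-1)γ}:
c=cos(3.0259/2)=0.057814, s=sin(3.0259/2)=0.998327; N=√[1·6·1·6]=6.000000
k: max(0,(-1)−(-1))=0 … min(2+(-1),2−(-1))=1
  k=0: (−1)^0·6.0000/(6)·0.0578^4·0.9983^0 = +0.000011
  k=1: (−1)^1·6.0000/(2)·0.0578^2·0.9983^2 = -0.009994
d^2_{-1,-1}(3.0259) = +0.000011 -0.009994 = -0.009983
Phases: e^{-i·(-1)·3.8371}=-0.767729-0.640775i, e^{-i·(-1)·5.6334}=+0.796214-0.605015i ⇒ D=+0.009972+0.000456i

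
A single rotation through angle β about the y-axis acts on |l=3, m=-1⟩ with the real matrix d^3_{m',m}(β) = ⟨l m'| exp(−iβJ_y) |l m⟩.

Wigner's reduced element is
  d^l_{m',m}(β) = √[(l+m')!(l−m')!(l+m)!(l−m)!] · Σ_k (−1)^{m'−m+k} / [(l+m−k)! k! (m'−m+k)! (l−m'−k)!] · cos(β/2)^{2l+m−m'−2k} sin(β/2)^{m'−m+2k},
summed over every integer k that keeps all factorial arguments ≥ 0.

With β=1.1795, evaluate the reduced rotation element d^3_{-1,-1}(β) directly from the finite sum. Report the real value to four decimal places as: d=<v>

d=-0.4545

d^3_{-1,-1}(β=1.1795) via Wigner's sum:
With c≡cos(β/2)=0.831080 and s≡sin(β/2)=0.556153, N=[2·24·2·24]^{1/2}=48.000000
Admissible k: 0..2 (factorial args all ≥0)
  k=0: (−1)^0·48.0000/(48)·0.8311^6·0.5562^0 = +0.329501
  k=1: (−1)^1·48.0000/(6)·0.8311^4·0.5562^2 = -1.180456
  k=2: (−1)^2·48.0000/(8)·0.8311^2·0.5562^4 = +0.396474
d^3_{-1,-1}(1.1795) = +0.329501 -1.180456 +0.396474 = -0.454481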